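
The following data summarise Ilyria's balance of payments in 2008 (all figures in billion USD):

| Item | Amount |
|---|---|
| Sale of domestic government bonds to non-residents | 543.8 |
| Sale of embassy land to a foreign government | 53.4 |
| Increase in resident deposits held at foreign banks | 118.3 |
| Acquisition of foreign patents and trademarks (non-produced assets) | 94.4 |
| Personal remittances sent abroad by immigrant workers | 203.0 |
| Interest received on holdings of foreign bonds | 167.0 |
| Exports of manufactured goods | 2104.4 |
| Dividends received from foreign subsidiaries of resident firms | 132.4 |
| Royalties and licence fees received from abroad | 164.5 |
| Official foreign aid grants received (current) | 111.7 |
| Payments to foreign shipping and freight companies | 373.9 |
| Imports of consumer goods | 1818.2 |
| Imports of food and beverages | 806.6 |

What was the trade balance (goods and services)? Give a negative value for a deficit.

Goods: 2104.4 - 1818.2 - 806.6 = -520.4
Services: 164.5 - 373.9 = -209.4
Trade balance = -520.4 + (-209.4) = -729.8
(Excluded from the trade balance — financial account: sale of domestic government bonds to non-residents 543.8, increase in resident deposits held at foreign banks 118.3; capital account: sale of embassy land to a foreign government 53.4, acquisition of foreign patents and trademarks (non-produced assets) 94.4; secondary income: personal remittances sent abroad by immigrant workers 203.0, official foreign aid grants received (current) 111.7; primary income: interest received on holdings of foreign bonds 167.0, dividends received from foreign subsidiaries of resident firms 132.4.)

-729.8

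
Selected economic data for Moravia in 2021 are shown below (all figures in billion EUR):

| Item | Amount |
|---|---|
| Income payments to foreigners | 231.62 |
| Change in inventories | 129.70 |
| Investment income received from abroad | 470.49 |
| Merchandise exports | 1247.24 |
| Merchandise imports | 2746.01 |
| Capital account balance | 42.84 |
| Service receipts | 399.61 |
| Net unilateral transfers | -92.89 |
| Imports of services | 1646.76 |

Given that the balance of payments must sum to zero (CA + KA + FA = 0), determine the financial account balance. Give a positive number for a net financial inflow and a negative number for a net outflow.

Goods balance = 1247.24 - 2746.01 = -1498.77
Services balance = 399.61 - 1646.76 = -1247.15
Trade balance (goods + services) = -1498.77 + (-1247.15) = -2745.92
Net primary income = 470.49 - 231.62 = 238.87
Net secondary income = -92.89
Current account = -2745.92 + 238.87 + (-92.89) = -2599.94
Financial account = -(-2599.94 + 42.84) = 2557.10

2557.10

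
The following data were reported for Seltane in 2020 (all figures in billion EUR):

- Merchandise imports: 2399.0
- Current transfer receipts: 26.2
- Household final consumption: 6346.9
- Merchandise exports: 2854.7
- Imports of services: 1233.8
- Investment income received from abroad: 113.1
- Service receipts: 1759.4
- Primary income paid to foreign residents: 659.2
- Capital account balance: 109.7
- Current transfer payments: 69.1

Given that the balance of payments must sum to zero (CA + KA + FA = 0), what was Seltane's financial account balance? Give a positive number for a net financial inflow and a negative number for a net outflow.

Goods balance = 2854.7 - 2399.0 = 455.7
Services balance = 1759.4 - 1233.8 = 525.6
Trade balance (goods + services) = 455.7 + 525.6 = 981.3
Net primary income = 113.1 - 659.2 = -546.1
Net secondary income = 26.2 - 69.1 = -42.9
Current account = 981.3 + (-546.1) + (-42.9) = 392.3
Financial account = -(392.3 + 109.7) = -502.0

-502.0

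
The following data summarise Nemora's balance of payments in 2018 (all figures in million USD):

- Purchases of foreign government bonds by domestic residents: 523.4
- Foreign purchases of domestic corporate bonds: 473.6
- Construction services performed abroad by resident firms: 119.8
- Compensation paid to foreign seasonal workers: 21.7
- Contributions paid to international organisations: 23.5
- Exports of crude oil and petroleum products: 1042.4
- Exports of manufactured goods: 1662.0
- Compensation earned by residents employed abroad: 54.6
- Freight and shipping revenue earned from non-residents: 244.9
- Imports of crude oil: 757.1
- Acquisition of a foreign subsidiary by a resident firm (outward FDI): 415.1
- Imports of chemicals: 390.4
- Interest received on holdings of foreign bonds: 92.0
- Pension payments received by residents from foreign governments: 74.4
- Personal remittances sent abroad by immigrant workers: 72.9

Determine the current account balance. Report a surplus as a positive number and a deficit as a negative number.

2024.5

Goods: -390.4 + 1042.4 - 757.1 + 1662.0 = 1556.9
Services: 244.9 + 119.8 = 364.7
Primary income: -21.7 + 92.0 + 54.6 = 124.9
Secondary income: -23.5 + 74.4 - 72.9 = -22.0
Current account = 1556.9 + 364.7 + 124.9 + (-22.0) = 2024.5
(Excluded from the current account — financial account: purchases of foreign government bonds by domestic residents 523.4, foreign purchases of domestic corporate bonds 473.6, acquisition of a foreign subsidiary by a resident firm (outward FDI) 415.1.)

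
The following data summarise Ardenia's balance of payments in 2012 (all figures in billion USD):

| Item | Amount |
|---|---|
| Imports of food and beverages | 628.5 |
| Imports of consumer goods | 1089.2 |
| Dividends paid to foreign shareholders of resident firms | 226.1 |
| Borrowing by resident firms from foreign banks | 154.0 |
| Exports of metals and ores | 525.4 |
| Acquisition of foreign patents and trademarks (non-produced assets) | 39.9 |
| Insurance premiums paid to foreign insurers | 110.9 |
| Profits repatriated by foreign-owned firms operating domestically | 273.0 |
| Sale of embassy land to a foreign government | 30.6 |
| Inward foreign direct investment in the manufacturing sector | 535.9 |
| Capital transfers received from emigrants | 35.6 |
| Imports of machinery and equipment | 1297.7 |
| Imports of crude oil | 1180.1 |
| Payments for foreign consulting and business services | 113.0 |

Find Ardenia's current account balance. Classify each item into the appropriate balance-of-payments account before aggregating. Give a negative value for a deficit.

Goods: 525.4 - 1180.1 - 1297.7 - 628.5 - 1089.2 = -3670.1
Services: -110.9 - 113.0 = -223.9
Primary income: -226.1 - 273.0 = -499.1
Current account = (-3670.1) + (-223.9) + (-499.1) = -4393.1
(Excluded from the current account — financial account: borrowing by resident firms from foreign banks 154.0, inward foreign direct investment in the manufacturing sector 535.9; capital account: acquisition of foreign patents and trademarks (non-produced assets) 39.9, sale of embassy land to a foreign government 30.6, capital transfers received from emigrants 35.6.)

-4393.1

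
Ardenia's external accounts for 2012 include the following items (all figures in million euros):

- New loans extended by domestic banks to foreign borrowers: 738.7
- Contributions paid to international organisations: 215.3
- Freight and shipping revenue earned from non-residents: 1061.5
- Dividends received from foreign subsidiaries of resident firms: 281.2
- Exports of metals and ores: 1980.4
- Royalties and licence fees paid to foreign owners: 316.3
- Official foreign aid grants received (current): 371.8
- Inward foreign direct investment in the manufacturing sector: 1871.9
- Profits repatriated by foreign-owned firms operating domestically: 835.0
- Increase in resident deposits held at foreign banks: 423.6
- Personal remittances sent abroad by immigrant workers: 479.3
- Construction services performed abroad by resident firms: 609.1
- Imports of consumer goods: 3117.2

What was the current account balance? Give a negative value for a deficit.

-659.1

Goods: -3117.2 + 1980.4 = -1136.8
Services: 1061.5 - 316.3 + 609.1 = 1354.3
Primary income: -835.0 + 281.2 = -553.8
Secondary income: 371.8 - 215.3 - 479.3 = -322.8
Current account = (-1136.8) + 1354.3 + (-553.8) + (-322.8) = -659.1
(Excluded from the current account — financial account: new loans extended by domestic banks to foreign borrowers 738.7, inward foreign direct investment in the manufacturing sector 1871.9, increase in resident deposits held at foreign banks 423.6.)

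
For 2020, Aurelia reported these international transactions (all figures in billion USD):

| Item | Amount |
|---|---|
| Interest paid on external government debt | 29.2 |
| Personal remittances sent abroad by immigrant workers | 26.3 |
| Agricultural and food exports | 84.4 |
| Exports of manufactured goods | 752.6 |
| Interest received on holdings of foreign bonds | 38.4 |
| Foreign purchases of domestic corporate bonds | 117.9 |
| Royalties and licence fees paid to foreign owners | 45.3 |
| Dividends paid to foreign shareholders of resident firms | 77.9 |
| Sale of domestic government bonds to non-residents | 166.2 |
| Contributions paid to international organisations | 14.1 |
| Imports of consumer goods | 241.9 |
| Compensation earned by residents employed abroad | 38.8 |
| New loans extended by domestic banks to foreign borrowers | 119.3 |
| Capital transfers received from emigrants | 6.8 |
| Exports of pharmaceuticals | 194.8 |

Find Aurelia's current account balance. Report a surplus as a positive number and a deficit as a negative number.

Goods: 752.6 + 194.8 - 241.9 + 84.4 = 789.9
Services: -45.3
Primary income: -29.2 - 77.9 + 38.8 + 38.4 = -29.9
Secondary income: -26.3 - 14.1 = -40.4
Current account = 789.9 + (-45.3) + (-29.9) + (-40.4) = 674.3
(Excluded from the current account — financial account: foreign purchases of domestic corporate bonds 117.9, sale of domestic government bonds to non-residents 166.2, new loans extended by domestic banks to foreign borrowers 119.3; capital account: capital transfers received from emigrants 6.8.)

674.3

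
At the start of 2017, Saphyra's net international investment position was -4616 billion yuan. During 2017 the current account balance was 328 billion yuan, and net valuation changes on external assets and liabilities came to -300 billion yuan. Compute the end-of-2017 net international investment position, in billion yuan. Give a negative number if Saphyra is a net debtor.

-4588

Change in NIIP = current account + net valuation change = 328 + (-300) = 28
End-of-year NIIP = -4616 + 28 = -4588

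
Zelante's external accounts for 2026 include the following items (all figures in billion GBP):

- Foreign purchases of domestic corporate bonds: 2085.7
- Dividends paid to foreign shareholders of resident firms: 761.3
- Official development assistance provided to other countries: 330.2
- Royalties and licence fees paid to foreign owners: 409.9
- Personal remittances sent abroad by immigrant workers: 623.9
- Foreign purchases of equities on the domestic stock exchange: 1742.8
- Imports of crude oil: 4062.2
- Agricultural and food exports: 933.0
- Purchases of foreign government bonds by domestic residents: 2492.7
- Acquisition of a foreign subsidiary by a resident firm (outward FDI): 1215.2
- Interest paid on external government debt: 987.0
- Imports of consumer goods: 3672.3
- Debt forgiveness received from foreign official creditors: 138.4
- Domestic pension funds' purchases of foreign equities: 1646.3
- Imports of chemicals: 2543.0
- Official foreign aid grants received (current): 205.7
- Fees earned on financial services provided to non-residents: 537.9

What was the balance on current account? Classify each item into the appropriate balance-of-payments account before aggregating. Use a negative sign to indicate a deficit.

Goods: -3672.3 - 4062.2 + 933.0 - 2543.0 = -9344.5
Services: 537.9 - 409.9 = 128.0
Primary income: -987.0 - 761.3 = -1748.3
Secondary income: -330.2 + 205.7 - 623.9 = -748.4
Current account = (-9344.5) + 128.0 + (-1748.3) + (-748.4) = -11713.2
(Excluded from the current account — financial account: foreign purchases of domestic corporate bonds 2085.7, foreign purchases of equities on the domestic stock exchange 1742.8, purchases of foreign government bonds by domestic residents 2492.7, acquisition of a foreign subsidiary by a resident firm (outward FDI) 1215.2, domestic pension funds' purchases of foreign equities 1646.3; capital account: debt forgiveness received from foreign official creditors 138.4.)

-11713.2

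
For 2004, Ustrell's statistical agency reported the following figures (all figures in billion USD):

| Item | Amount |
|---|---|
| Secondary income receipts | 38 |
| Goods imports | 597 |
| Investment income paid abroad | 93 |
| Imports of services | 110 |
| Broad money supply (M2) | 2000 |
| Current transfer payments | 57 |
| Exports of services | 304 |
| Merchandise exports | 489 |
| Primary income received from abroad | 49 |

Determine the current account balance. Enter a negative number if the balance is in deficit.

23

Goods balance = 489 - 597 = -108
Services balance = 304 - 110 = 194
Trade balance (goods + services) = -108 + 194 = 86
Net primary income = 49 - 93 = -44
Net secondary income = 38 - 57 = -19
Current account = 86 + (-44) + (-19) = 23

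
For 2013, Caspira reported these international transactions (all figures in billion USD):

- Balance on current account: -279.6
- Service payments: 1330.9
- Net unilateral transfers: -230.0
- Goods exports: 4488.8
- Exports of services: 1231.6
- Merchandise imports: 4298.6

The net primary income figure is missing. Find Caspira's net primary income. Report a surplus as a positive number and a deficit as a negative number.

-140.5

Current account = goods balance + services balance + net primary income + net secondary income
Sum of the known components = -139.1
Net primary income = CA - (known components) = -279.6 - (-139.1) = -140.5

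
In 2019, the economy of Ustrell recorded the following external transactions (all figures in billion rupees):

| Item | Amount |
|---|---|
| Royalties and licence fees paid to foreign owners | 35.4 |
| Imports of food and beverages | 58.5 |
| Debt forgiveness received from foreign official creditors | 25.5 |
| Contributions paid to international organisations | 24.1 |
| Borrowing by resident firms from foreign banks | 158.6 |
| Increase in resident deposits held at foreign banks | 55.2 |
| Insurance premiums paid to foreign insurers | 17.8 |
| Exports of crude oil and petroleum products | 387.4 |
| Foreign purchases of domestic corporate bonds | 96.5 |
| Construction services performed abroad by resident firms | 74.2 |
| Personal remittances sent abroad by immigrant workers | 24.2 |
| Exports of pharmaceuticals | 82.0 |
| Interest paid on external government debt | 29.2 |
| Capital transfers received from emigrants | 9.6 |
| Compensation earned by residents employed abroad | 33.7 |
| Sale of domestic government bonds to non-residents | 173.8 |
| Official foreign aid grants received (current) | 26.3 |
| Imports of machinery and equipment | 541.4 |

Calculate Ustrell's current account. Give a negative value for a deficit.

-127.0

Goods: -541.4 + 387.4 - 58.5 + 82.0 = -130.5
Services: 74.2 - 35.4 - 17.8 = 21.0
Primary income: 33.7 - 29.2 = 4.5
Secondary income: -24.1 + 26.3 - 24.2 = -22.0
Current account = (-130.5) + 21.0 + 4.5 + (-22.0) = -127.0
(Excluded from the current account — capital account: debt forgiveness received from foreign official creditors 25.5, capital transfers received from emigrants 9.6; financial account: borrowing by resident firms from foreign banks 158.6, increase in resident deposits held at foreign banks 55.2, foreign purchases of domestic corporate bonds 96.5, sale of domestic government bonds to non-residents 173.8.)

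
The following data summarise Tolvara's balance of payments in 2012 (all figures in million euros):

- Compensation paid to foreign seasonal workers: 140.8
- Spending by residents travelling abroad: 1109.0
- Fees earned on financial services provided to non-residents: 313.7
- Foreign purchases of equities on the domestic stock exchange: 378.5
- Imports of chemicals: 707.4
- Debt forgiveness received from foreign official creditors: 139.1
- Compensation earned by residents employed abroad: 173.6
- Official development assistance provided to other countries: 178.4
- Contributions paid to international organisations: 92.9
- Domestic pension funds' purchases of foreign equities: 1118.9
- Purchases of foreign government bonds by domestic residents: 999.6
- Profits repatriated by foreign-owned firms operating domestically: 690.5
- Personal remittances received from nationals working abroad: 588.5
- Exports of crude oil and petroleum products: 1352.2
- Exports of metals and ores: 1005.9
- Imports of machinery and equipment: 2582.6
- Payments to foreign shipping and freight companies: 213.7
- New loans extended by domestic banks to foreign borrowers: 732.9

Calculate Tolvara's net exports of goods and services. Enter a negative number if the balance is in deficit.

Goods: 1005.9 - 2582.6 - 707.4 + 1352.2 = -931.9
Services: -213.7 + 313.7 - 1109.0 = -1009.0
Trade balance = -931.9 + (-1009.0) = -1940.9
(Excluded from the trade balance — primary income: compensation paid to foreign seasonal workers 140.8, compensation earned by residents employed abroad 173.6, profits repatriated by foreign-owned firms operating domestically 690.5; financial account: foreign purchases of equities on the domestic stock exchange 378.5, domestic pension funds' purchases of foreign equities 1118.9, purchases of foreign government bonds by domestic residents 999.6, new loans extended by domestic banks to foreign borrowers 732.9; capital account: debt forgiveness received from foreign official creditors 139.1; secondary income: official development assistance provided to other countries 178.4, contributions paid to international organisations 92.9, personal remittances received from nationals working abroad 588.5.)

-1940.9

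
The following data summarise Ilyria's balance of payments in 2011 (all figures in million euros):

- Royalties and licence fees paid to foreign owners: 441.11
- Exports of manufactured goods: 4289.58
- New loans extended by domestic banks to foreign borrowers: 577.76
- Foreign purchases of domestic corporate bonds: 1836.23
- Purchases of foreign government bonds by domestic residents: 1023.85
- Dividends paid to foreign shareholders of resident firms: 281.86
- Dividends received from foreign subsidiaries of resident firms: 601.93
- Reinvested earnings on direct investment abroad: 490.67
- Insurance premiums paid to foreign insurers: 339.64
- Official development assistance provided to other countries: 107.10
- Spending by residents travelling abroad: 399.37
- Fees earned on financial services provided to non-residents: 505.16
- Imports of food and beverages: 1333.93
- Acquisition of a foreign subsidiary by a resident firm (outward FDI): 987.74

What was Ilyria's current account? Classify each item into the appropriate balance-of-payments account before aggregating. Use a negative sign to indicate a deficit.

Goods: -1333.93 + 4289.58 = 2955.65
Services: -441.11 - 339.64 - 399.37 + 505.16 = -674.96
Primary income: 601.93 + 490.67 - 281.86 = 810.74
Secondary income: -107.10
Current account = 2955.65 + (-674.96) + 810.74 + (-107.10) = 2984.33
(Excluded from the current account — financial account: new loans extended by domestic banks to foreign borrowers 577.76, foreign purchases of domestic corporate bonds 1836.23, purchases of foreign government bonds by domestic residents 1023.85, acquisition of a foreign subsidiary by a resident firm (outward FDI) 987.74.)

2984.33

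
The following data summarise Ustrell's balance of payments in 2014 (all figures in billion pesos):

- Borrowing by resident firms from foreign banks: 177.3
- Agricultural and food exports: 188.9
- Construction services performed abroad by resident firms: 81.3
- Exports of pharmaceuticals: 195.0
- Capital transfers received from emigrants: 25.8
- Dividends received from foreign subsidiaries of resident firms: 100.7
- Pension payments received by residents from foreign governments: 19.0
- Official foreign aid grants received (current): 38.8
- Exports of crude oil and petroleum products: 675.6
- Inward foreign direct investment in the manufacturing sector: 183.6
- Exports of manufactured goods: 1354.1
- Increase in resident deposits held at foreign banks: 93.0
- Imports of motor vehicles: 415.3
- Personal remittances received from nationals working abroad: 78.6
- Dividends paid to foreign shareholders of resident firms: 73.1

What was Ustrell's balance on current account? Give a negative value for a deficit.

2243.6

Goods: 195.0 - 415.3 + 1354.1 + 188.9 + 675.6 = 1998.3
Services: 81.3
Primary income: -73.1 + 100.7 = 27.6
Secondary income: 78.6 + 19.0 + 38.8 = 136.4
Current account = 1998.3 + 81.3 + 27.6 + 136.4 = 2243.6
(Excluded from the current account — financial account: borrowing by resident firms from foreign banks 177.3, inward foreign direct investment in the manufacturing sector 183.6, increase in resident deposits held at foreign banks 93.0; capital account: capital transfers received from emigrants 25.8.)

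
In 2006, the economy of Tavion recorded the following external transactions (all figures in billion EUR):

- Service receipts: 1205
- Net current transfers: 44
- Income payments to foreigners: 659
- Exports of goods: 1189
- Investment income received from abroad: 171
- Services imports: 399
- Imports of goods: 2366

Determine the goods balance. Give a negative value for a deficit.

-1177

Goods balance = 1189 - 2366 = -1177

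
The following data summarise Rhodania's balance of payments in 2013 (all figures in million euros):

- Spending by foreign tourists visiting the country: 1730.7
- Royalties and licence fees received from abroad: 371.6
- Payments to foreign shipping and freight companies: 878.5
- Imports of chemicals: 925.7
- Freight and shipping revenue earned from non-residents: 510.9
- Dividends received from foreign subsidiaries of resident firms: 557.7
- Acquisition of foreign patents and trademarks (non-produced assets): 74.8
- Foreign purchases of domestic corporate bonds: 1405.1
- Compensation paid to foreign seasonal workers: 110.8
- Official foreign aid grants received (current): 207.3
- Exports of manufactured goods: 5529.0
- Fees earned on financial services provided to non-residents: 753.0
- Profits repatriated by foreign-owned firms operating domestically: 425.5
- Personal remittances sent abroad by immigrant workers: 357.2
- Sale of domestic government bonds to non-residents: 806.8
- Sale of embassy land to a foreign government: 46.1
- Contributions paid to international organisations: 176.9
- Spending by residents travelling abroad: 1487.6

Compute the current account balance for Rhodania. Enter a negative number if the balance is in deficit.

5298.0

Goods: -925.7 + 5529.0 = 4603.3
Services: -878.5 - 1487.6 + 371.6 + 1730.7 + 753.0 + 510.9 = 1000.1
Primary income: 557.7 - 110.8 - 425.5 = 21.4
Secondary income: -176.9 + 207.3 - 357.2 = -326.8
Current account = 4603.3 + 1000.1 + 21.4 + (-326.8) = 5298.0
(Excluded from the current account — capital account: acquisition of foreign patents and trademarks (non-produced assets) 74.8, sale of embassy land to a foreign government 46.1; financial account: foreign purchases of domestic corporate bonds 1405.1, sale of domestic government bonds to non-residents 806.8.)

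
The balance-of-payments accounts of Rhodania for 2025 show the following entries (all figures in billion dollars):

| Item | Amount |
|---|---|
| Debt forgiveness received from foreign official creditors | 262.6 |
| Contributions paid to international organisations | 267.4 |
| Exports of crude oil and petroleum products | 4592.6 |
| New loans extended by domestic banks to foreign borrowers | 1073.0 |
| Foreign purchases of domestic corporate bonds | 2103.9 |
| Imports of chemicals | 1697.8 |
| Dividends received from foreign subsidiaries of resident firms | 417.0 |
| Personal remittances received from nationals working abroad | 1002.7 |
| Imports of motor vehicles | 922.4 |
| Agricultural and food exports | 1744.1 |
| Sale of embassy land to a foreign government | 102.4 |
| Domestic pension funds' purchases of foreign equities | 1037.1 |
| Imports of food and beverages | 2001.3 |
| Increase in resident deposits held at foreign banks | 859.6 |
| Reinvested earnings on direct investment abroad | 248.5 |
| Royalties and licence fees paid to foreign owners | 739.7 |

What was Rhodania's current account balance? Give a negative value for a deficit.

Goods: -2001.3 + 1744.1 - 1697.8 + 4592.6 - 922.4 = 1715.2
Services: -739.7
Primary income: 417.0 + 248.5 = 665.5
Secondary income: 1002.7 - 267.4 = 735.3
Current account = 1715.2 + (-739.7) + 665.5 + 735.3 = 2376.3
(Excluded from the current account — capital account: debt forgiveness received from foreign official creditors 262.6, sale of embassy land to a foreign government 102.4; financial account: new loans extended by domestic banks to foreign borrowers 1073.0, foreign purchases of domestic corporate bonds 2103.9, domestic pension funds' purchases of foreign equities 1037.1, increase in resident deposits held at foreign banks 859.6.)

2376.3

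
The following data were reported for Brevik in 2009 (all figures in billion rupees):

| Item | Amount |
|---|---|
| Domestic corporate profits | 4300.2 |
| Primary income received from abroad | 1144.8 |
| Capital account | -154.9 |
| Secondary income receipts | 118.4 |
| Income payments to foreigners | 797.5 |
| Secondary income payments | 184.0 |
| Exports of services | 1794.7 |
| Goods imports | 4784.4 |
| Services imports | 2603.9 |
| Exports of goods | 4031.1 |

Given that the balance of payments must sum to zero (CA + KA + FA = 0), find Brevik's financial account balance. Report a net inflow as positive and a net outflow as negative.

Goods balance = 4031.1 - 4784.4 = -753.3
Services balance = 1794.7 - 2603.9 = -809.2
Trade balance (goods + services) = -753.3 + (-809.2) = -1562.5
Net primary income = 1144.8 - 797.5 = 347.3
Net secondary income = 118.4 - 184.0 = -65.6
Current account = -1562.5 + 347.3 + (-65.6) = -1280.8
Financial account = -(-1280.8 + (-154.9)) = 1435.7

1435.7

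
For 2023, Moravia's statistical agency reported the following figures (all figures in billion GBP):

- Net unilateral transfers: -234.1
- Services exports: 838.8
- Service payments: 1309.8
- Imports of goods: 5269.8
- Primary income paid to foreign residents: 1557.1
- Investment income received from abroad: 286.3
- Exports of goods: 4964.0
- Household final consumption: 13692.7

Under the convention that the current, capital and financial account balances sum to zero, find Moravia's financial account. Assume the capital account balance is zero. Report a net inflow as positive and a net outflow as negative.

Goods balance = 4964.0 - 5269.8 = -305.8
Services balance = 838.8 - 1309.8 = -471.0
Trade balance (goods + services) = -305.8 + (-471.0) = -776.8
Net primary income = 286.3 - 1557.1 = -1270.8
Net secondary income = -234.1
Current account = -776.8 + (-1270.8) + (-234.1) = -2281.7
Financial account = -(-2281.7) = 2281.7

2281.7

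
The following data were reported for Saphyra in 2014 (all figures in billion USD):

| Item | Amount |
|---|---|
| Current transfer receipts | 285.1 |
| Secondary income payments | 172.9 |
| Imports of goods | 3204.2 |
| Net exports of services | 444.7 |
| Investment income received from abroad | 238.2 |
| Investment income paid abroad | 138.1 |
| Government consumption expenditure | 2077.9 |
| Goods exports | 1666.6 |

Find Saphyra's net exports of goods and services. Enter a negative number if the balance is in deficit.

-1092.9

Goods balance = 1666.6 - 3204.2 = -1537.6
Services balance = 444.7
Trade balance (goods + services) = -1537.6 + 444.7 = -1092.9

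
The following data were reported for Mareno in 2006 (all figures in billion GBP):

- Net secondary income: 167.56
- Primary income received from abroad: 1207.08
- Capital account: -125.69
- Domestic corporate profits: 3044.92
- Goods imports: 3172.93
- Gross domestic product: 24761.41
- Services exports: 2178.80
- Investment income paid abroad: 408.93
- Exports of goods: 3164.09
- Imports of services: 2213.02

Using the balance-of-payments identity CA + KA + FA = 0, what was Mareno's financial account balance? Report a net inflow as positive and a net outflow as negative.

Goods balance = 3164.09 - 3172.93 = -8.84
Services balance = 2178.80 - 2213.02 = -34.22
Trade balance (goods + services) = -8.84 + (-34.22) = -43.06
Net primary income = 1207.08 - 408.93 = 798.15
Net secondary income = 167.56
Current account = -43.06 + 798.15 + 167.56 = 922.65
Financial account = -(922.65 + (-125.69)) = -796.96

-796.96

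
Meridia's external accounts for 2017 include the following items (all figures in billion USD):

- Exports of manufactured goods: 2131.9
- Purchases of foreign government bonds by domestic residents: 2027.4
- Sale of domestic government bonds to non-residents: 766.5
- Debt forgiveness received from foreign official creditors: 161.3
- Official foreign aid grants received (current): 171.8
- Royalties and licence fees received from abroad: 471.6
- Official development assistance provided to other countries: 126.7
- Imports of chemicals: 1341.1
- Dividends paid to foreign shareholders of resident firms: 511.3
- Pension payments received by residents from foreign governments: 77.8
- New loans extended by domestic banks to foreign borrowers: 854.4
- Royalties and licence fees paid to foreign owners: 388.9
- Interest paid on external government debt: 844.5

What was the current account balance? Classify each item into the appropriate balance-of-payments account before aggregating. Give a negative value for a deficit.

-359.4

Goods: 2131.9 - 1341.1 = 790.8
Services: 471.6 - 388.9 = 82.7
Primary income: -511.3 - 844.5 = -1355.8
Secondary income: 77.8 - 126.7 + 171.8 = 122.9
Current account = 790.8 + 82.7 + (-1355.8) + 122.9 = -359.4
(Excluded from the current account — financial account: purchases of foreign government bonds by domestic residents 2027.4, sale of domestic government bonds to non-residents 766.5, new loans extended by domestic banks to foreign borrowers 854.4; capital account: debt forgiveness received from foreign official creditors 161.3.)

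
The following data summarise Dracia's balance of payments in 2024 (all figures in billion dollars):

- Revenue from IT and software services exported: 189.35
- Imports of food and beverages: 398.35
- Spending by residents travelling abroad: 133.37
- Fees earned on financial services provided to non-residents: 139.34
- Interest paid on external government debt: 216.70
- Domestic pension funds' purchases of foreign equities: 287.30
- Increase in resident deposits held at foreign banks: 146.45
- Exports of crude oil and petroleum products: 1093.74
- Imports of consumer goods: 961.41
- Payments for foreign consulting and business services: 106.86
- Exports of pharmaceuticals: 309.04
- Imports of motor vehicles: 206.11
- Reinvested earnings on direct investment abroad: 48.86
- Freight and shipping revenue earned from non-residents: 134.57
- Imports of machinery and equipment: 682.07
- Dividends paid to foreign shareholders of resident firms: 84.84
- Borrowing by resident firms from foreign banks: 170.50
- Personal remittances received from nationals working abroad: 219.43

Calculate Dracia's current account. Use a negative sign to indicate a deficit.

-655.38

Goods: 1093.74 + 309.04 - 682.07 - 398.35 - 206.11 - 961.41 = -845.16
Services: 189.35 + 139.34 + 134.57 - 106.86 - 133.37 = 223.03
Primary income: 48.86 - 84.84 - 216.70 = -252.68
Secondary income: 219.43
Current account = (-845.16) + 223.03 + (-252.68) + 219.43 = -655.38
(Excluded from the current account — financial account: domestic pension funds' purchases of foreign equities 287.30, increase in resident deposits held at foreign banks 146.45, borrowing by resident firms from foreign banks 170.50.)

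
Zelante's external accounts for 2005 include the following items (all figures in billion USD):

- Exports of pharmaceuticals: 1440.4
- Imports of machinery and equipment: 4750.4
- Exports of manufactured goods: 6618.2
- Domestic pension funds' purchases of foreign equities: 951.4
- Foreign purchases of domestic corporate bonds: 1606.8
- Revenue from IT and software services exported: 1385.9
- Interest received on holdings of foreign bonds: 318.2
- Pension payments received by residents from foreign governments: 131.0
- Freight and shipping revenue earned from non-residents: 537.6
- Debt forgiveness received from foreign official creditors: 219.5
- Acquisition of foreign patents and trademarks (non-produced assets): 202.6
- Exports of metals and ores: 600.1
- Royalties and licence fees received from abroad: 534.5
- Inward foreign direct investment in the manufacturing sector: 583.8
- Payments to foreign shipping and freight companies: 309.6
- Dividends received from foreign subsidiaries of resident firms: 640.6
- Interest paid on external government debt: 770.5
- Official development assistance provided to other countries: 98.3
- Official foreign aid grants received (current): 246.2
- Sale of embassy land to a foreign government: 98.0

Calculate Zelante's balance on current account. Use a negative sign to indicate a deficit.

6523.9

Goods: 6618.2 - 4750.4 + 1440.4 + 600.1 = 3908.3
Services: 534.5 - 309.6 + 1385.9 + 537.6 = 2148.4
Primary income: -770.5 + 640.6 + 318.2 = 188.3
Secondary income: 246.2 + 131.0 - 98.3 = 278.9
Current account = 3908.3 + 2148.4 + 188.3 + 278.9 = 6523.9
(Excluded from the current account — financial account: domestic pension funds' purchases of foreign equities 951.4, foreign purchases of domestic corporate bonds 1606.8, inward foreign direct investment in the manufacturing sector 583.8; capital account: debt forgiveness received from foreign official creditors 219.5, acquisition of foreign patents and trademarks (non-produced assets) 202.6, sale of embassy land to a foreign government 98.0.)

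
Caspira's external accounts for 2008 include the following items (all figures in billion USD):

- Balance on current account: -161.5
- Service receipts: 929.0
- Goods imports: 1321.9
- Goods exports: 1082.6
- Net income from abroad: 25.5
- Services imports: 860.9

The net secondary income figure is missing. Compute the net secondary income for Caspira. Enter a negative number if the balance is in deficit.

Current account = goods balance + services balance + net primary income + net secondary income
Sum of the known components = -145.7
Net secondary income = CA - (known components) = -161.5 - (-145.7) = -15.8

-15.8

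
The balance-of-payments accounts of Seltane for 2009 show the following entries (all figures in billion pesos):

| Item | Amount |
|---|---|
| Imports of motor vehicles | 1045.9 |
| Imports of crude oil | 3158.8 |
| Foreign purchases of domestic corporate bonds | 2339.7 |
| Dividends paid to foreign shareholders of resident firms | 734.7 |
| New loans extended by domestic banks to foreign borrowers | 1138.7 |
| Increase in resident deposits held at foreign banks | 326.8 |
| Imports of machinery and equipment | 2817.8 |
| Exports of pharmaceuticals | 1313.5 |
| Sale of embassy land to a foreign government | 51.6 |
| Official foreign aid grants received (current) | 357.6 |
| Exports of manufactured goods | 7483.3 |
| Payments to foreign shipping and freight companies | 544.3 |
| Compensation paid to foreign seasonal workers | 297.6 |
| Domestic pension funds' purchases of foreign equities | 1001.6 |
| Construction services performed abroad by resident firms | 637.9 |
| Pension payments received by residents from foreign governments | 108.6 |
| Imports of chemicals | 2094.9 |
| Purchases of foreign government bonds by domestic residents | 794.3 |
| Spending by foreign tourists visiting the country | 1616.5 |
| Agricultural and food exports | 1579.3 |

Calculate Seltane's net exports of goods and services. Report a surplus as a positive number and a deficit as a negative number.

Goods: -2094.9 - 1045.9 + 1313.5 - 3158.8 - 2817.8 + 1579.3 + 7483.3 = 1258.7
Services: 637.9 + 1616.5 - 544.3 = 1710.1
Trade balance = 1258.7 + 1710.1 = 2968.8
(Excluded from the trade balance — financial account: foreign purchases of domestic corporate bonds 2339.7, new loans extended by domestic banks to foreign borrowers 1138.7, increase in resident deposits held at foreign banks 326.8, domestic pension funds' purchases of foreign equities 1001.6, purchases of foreign government bonds by domestic residents 794.3; primary income: dividends paid to foreign shareholders of resident firms 734.7, compensation paid to foreign seasonal workers 297.6; capital account: sale of embassy land to a foreign government 51.6; secondary income: official foreign aid grants received (current) 357.6, pension payments received by residents from foreign governments 108.6.)

2968.8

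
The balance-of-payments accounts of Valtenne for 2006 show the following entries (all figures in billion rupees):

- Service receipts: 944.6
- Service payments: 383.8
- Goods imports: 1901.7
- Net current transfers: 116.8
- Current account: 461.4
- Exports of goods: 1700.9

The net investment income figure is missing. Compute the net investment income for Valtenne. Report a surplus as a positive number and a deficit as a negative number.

Current account = goods balance + services balance + net primary income + net secondary income
Sum of the known components = 476.8
Net investment income = CA - (known components) = 461.4 - 476.8 = -15.4

-15.4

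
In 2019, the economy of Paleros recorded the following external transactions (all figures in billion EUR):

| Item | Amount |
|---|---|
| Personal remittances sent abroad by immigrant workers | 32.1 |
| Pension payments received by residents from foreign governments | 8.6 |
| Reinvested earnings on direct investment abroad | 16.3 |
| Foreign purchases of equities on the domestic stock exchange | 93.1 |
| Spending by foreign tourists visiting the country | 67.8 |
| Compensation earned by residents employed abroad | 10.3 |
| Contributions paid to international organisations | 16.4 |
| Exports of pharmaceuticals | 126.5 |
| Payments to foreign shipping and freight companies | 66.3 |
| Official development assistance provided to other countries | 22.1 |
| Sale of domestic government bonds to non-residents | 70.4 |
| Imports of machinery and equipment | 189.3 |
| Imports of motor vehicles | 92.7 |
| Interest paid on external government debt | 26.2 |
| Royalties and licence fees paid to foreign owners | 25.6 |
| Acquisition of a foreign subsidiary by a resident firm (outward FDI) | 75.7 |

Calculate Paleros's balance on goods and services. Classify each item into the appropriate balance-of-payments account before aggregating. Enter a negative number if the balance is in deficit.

-179.6

Goods: -189.3 - 92.7 + 126.5 = -155.5
Services: 67.8 - 25.6 - 66.3 = -24.1
Trade balance = -155.5 + (-24.1) = -179.6
(Excluded from the trade balance — secondary income: personal remittances sent abroad by immigrant workers 32.1, pension payments received by residents from foreign governments 8.6, contributions paid to international organisations 16.4, official development assistance provided to other countries 22.1; primary income: reinvested earnings on direct investment abroad 16.3, compensation earned by residents employed abroad 10.3, interest paid on external government debt 26.2; financial account: foreign purchases of equities on the domestic stock exchange 93.1, sale of domestic government bonds to non-residents 70.4, acquisition of a foreign subsidiary by a resident firm (outward FDI) 75.7.)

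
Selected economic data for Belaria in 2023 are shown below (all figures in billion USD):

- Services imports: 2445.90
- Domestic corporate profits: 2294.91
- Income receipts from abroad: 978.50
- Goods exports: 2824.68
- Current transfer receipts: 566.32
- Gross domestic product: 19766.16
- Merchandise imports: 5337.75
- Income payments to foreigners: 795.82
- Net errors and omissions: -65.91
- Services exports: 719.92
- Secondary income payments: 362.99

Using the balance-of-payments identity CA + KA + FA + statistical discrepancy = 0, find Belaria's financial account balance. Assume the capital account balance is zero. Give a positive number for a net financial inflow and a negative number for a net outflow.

3918.95

Goods balance = 2824.68 - 5337.75 = -2513.07
Services balance = 719.92 - 2445.90 = -1725.98
Trade balance (goods + services) = -2513.07 + (-1725.98) = -4239.05
Net primary income = 978.50 - 795.82 = 182.68
Net secondary income = 566.32 - 362.99 = 203.33
Current account = -4239.05 + 182.68 + 203.33 = -3853.04
Financial account = -(-3853.04 + (-65.91)) = 3918.95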